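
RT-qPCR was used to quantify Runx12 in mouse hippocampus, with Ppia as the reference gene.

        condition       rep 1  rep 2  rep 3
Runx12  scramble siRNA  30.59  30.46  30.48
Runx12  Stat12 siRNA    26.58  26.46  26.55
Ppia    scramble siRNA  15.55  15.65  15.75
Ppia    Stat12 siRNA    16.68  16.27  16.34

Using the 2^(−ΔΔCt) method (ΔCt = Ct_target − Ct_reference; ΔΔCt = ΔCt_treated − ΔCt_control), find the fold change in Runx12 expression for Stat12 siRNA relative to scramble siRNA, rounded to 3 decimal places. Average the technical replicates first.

27.096

Mean Ct: Runx12 scramble siRNA 30.510; Runx12 Stat12 siRNA 26.530; Ppia scramble siRNA 15.650; Ppia Stat12 siRNA 16.430
ΔCt(scramble siRNA) = 30.510 − 15.650 = 14.860
ΔCt(Stat12 siRNA) = 26.530 − 16.430 = 10.100
ΔΔCt = 10.100 − 14.860 = -4.760
Fold change = 2^(−(-4.760)) = 2^4.760 = 27.0958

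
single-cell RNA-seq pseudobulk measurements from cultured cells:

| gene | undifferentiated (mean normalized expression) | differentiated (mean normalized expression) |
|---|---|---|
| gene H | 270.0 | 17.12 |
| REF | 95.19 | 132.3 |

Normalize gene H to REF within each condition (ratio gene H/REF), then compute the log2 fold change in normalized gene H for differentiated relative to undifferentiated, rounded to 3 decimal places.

-4.454

gene H/REF (undifferentiated) = 270.0 / 95.19 = 2.8364
gene H/REF (differentiated) = 17.12 / 132.3 = 0.1294
Fold change = 0.1294 / 2.8364 = 0.0456
log2(0.0456) = -4.4541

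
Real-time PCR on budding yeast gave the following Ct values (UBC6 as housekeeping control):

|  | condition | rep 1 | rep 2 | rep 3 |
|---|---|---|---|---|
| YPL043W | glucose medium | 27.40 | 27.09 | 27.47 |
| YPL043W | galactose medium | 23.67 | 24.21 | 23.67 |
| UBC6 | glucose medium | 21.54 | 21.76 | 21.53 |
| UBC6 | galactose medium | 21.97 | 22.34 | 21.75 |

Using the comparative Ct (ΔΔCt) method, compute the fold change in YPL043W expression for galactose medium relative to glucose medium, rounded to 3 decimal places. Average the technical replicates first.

14.723

Mean Ct: YPL043W glucose medium 27.320; YPL043W galactose medium 23.850; UBC6 glucose medium 21.610; UBC6 galactose medium 22.020
ΔCt(glucose medium) = 27.320 − 21.610 = 5.710
ΔCt(galactose medium) = 23.850 − 22.020 = 1.830
ΔΔCt = 1.830 − 5.710 = -3.880
Fold change = 2^(−(-3.880)) = 2^3.880 = 14.7230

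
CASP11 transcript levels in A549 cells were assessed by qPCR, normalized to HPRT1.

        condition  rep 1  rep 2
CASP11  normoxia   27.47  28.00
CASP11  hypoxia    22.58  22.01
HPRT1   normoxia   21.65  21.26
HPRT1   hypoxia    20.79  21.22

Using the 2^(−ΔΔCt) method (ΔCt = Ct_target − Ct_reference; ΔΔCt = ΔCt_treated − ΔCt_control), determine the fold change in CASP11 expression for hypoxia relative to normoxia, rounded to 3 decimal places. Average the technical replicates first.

Mean Ct: CASP11 normoxia 27.735; CASP11 hypoxia 22.295; HPRT1 normoxia 21.455; HPRT1 hypoxia 21.005
ΔCt(normoxia) = 27.735 − 21.455 = 6.280
ΔCt(hypoxia) = 22.295 − 21.005 = 1.290
ΔΔCt = 1.290 − 6.280 = -4.990
Fold change = 2^(−(-4.990)) = 2^4.990 = 31.7790

31.779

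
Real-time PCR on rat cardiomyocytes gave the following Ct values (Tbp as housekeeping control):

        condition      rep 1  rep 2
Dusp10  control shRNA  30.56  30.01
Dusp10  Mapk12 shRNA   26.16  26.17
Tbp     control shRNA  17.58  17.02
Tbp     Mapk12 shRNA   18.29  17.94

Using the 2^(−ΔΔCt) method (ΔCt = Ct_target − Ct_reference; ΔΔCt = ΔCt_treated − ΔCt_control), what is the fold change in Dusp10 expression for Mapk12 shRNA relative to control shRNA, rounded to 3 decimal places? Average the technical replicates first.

Mean Ct: Dusp10 control shRNA 30.285; Dusp10 Mapk12 shRNA 26.165; Tbp control shRNA 17.300; Tbp Mapk12 shRNA 18.115
ΔCt(control shRNA) = 30.285 − 17.300 = 12.985
ΔCt(Mapk12 shRNA) = 26.165 − 18.115 = 8.050
ΔΔCt = 8.050 − 12.985 = -4.935
Fold change = 2^(−(-4.935)) = 2^4.935 = 30.5903

30.590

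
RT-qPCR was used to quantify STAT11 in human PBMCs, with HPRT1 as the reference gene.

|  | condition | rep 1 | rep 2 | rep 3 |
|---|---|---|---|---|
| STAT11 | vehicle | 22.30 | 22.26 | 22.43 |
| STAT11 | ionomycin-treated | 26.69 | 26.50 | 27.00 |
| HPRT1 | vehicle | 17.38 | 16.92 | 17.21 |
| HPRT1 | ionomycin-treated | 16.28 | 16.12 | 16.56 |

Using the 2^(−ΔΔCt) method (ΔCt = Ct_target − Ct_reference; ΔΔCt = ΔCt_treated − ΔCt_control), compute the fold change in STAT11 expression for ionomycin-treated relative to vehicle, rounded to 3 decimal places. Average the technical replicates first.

0.026

Mean Ct: STAT11 vehicle 22.330; STAT11 ionomycin-treated 26.730; HPRT1 vehicle 17.170; HPRT1 ionomycin-treated 16.320
ΔCt(vehicle) = 22.330 − 17.170 = 5.160
ΔCt(ionomycin-treated) = 26.730 − 16.320 = 10.410
ΔΔCt = 10.410 − 5.160 = 5.250
Fold change = 2^(−5.250) = 0.0263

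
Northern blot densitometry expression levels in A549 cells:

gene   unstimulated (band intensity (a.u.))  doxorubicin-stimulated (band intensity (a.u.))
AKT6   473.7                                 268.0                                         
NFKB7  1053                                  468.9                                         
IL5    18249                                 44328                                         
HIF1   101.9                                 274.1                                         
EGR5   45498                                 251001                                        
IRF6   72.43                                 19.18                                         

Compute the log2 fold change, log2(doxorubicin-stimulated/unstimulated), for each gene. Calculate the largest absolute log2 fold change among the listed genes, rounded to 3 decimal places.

2.464

log2(268.0/473.7) = -0.822  (AKT6)
log2(468.9/1053) = -1.167  (NFKB7)
log2(44328/18249) = 1.280  (IL5)
log2(274.1/101.9) = 1.428  (HIF1)
log2(251001/45498) = 2.464  (EGR5)
log2(19.18/72.43) = -1.917  (IRF6)
The largest magnitude belongs to EGR5.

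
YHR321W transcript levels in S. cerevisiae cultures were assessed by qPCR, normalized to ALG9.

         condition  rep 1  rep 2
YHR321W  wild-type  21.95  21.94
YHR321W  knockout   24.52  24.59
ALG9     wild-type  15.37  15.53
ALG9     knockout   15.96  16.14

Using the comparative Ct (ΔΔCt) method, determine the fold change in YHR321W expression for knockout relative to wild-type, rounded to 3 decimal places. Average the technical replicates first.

0.248

Mean Ct: YHR321W wild-type 21.945; YHR321W knockout 24.555; ALG9 wild-type 15.450; ALG9 knockout 16.050
ΔCt(wild-type) = 21.945 − 15.450 = 6.495
ΔCt(knockout) = 24.555 − 16.050 = 8.505
ΔΔCt = 8.505 − 6.495 = 2.010
Fold change = 2^(−2.010) = 0.2483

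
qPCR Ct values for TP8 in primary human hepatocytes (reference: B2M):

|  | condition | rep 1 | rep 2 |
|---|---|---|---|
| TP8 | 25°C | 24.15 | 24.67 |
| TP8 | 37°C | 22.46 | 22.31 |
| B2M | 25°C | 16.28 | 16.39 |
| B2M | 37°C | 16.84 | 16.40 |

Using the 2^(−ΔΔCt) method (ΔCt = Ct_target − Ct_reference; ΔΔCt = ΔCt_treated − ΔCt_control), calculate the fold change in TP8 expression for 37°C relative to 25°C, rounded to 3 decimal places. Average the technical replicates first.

4.959

Mean Ct: TP8 25°C 24.410; TP8 37°C 22.385; B2M 25°C 16.335; B2M 37°C 16.620
ΔCt(25°C) = 24.410 − 16.335 = 8.075
ΔCt(37°C) = 22.385 − 16.620 = 5.765
ΔΔCt = 5.765 − 8.075 = -2.310
Fold change = 2^(−(-2.310)) = 2^2.310 = 4.9588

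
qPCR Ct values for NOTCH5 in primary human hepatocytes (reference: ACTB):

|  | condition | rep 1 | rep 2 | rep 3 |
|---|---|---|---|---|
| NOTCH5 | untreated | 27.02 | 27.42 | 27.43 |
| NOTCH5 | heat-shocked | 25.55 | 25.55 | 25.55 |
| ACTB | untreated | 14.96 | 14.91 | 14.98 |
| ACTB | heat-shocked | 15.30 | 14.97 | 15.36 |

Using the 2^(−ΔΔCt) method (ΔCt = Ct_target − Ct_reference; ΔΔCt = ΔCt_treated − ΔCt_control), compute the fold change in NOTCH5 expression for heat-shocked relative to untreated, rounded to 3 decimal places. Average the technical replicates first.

Mean Ct: NOTCH5 untreated 27.290; NOTCH5 heat-shocked 25.550; ACTB untreated 14.950; ACTB heat-shocked 15.210
ΔCt(untreated) = 27.290 − 14.950 = 12.340
ΔCt(heat-shocked) = 25.550 − 15.210 = 10.340
ΔΔCt = 10.340 − 12.340 = -2.000
Fold change = 2^(−(-2.000)) = 2^2.000 = 4.0000

4.000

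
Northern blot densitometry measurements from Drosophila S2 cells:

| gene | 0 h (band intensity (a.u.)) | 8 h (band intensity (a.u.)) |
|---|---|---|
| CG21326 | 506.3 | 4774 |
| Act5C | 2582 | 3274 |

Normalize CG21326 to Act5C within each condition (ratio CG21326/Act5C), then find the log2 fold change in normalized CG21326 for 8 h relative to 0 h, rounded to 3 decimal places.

CG21326/Act5C (0 h) = 506.3 / 2582 = 0.19609
CG21326/Act5C (8 h) = 4774 / 3274 = 1.4582
Fold change = 1.4582 / 0.19609 = 7.4362
log2(7.4362) = 2.8946

2.895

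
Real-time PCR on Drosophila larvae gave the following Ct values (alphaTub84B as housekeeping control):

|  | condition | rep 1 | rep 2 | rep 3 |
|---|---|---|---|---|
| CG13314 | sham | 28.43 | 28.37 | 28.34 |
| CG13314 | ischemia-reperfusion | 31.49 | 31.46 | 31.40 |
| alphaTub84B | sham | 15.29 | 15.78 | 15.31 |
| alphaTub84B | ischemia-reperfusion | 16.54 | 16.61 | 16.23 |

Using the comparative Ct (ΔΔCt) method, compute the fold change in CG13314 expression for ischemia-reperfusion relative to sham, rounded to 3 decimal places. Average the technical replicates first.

Mean Ct: CG13314 sham 28.380; CG13314 ischemia-reperfusion 31.450; alphaTub84B sham 15.460; alphaTub84B ischemia-reperfusion 16.460
ΔCt(sham) = 28.380 − 15.460 = 12.920
ΔCt(ischemia-reperfusion) = 31.450 − 16.460 = 14.990
ΔΔCt = 14.990 − 12.920 = 2.070
Fold change = 2^(−2.070) = 0.2382

0.238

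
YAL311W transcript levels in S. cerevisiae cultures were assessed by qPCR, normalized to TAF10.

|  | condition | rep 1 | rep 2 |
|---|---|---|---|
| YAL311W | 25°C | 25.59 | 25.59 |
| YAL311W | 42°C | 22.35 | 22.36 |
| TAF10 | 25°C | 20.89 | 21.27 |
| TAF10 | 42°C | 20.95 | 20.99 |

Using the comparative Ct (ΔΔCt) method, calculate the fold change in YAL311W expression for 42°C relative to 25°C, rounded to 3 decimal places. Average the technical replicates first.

Mean Ct: YAL311W 25°C 25.590; YAL311W 42°C 22.355; TAF10 25°C 21.080; TAF10 42°C 20.970
ΔCt(25°C) = 25.590 − 21.080 = 4.510
ΔCt(42°C) = 22.355 − 20.970 = 1.385
ΔΔCt = 1.385 − 4.510 = -3.125
Fold change = 2^(−(-3.125)) = 2^3.125 = 8.7241

8.724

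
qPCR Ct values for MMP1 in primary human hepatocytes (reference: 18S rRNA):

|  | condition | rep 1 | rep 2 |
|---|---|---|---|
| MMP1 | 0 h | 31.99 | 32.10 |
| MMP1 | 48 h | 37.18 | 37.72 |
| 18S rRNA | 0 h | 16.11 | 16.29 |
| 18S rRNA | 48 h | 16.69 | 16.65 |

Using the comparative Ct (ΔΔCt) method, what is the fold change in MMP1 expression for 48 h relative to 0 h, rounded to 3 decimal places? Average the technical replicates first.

Mean Ct: MMP1 0 h 32.045; MMP1 48 h 37.450; 18S rRNA 0 h 16.200; 18S rRNA 48 h 16.670
ΔCt(0 h) = 32.045 − 16.200 = 15.845
ΔCt(48 h) = 37.450 − 16.670 = 20.780
ΔΔCt = 20.780 − 15.845 = 4.935
Fold change = 2^(−4.935) = 0.0327

0.033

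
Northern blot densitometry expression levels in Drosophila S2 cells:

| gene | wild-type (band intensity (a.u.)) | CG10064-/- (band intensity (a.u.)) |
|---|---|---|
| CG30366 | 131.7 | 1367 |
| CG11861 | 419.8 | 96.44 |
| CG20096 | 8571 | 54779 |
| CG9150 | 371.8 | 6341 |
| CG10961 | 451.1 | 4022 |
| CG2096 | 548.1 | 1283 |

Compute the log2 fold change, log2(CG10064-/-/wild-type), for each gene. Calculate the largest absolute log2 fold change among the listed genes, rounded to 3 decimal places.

log2(1367/131.7) = 3.376  (CG30366)
log2(96.44/419.8) = -2.122  (CG11861)
log2(54779/8571) = 2.676  (CG20096)
log2(6341/371.8) = 4.092  (CG9150)
log2(4022/451.1) = 3.156  (CG10961)
log2(1283/548.1) = 1.227  (CG2096)
The largest magnitude belongs to CG9150.

4.092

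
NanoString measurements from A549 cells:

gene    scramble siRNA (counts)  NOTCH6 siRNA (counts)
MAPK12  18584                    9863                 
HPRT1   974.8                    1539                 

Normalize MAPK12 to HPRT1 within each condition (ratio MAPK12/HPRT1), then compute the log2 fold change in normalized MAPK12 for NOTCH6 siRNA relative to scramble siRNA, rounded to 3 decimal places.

-1.573

MAPK12/HPRT1 (scramble siRNA) = 18584 / 974.8 = 19.064
MAPK12/HPRT1 (NOTCH6 siRNA) = 9863 / 1539 = 6.4087
Fold change = 6.4087 / 19.064 = 0.3362
log2(0.3362) = -1.5728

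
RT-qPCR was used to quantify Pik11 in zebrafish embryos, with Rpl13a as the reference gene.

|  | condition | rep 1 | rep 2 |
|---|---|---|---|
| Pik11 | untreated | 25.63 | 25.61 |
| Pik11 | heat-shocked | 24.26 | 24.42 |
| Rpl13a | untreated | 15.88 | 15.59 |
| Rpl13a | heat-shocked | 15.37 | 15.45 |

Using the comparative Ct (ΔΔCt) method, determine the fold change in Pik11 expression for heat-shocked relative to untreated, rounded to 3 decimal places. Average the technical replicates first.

Mean Ct: Pik11 untreated 25.620; Pik11 heat-shocked 24.340; Rpl13a untreated 15.735; Rpl13a heat-shocked 15.410
ΔCt(untreated) = 25.620 − 15.735 = 9.885
ΔCt(heat-shocked) = 24.340 − 15.410 = 8.930
ΔΔCt = 8.930 − 9.885 = -0.955
Fold change = 2^(−(-0.955)) = 2^0.955 = 1.9386

1.939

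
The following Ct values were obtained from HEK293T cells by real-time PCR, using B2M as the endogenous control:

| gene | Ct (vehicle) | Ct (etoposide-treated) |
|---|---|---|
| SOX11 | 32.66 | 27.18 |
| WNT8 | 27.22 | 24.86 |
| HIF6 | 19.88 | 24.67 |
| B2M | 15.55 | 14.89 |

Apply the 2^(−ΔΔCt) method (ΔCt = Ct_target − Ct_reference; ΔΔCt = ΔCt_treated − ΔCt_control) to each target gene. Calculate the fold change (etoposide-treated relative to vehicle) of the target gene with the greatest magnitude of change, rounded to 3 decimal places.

0.023

SOX11: ΔΔCt = (27.18−14.89) − (32.66−15.55) = 12.29 − 17.11 = -4.82; fold change = 2^4.82 = 28.246
WNT8: ΔΔCt = (24.86−14.89) − (27.22−15.55) = 9.97 − 11.67 = -1.70; fold change = 2^1.70 = 3.249
HIF6: ΔΔCt = (24.67−14.89) − (19.88−15.55) = 9.78 − 4.33 = 5.45; fold change = 2^-5.45 = 0.023
HIF6 has the largest |ΔΔCt| = 5.45.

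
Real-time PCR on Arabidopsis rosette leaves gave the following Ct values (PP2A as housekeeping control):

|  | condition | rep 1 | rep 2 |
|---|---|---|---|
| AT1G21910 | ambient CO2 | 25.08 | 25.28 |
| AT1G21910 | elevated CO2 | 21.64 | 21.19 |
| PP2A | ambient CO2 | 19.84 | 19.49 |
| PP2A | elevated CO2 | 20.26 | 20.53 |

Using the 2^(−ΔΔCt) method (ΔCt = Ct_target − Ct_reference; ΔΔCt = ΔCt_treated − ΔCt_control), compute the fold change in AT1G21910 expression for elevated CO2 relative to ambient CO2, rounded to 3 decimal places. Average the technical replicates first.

Mean Ct: AT1G21910 ambient CO2 25.180; AT1G21910 elevated CO2 21.415; PP2A ambient CO2 19.665; PP2A elevated CO2 20.395
ΔCt(ambient CO2) = 25.180 − 19.665 = 5.515
ΔCt(elevated CO2) = 21.415 − 20.395 = 1.020
ΔΔCt = 1.020 − 5.515 = -4.495
Fold change = 2^(−(-4.495)) = 2^4.495 = 22.5491

22.549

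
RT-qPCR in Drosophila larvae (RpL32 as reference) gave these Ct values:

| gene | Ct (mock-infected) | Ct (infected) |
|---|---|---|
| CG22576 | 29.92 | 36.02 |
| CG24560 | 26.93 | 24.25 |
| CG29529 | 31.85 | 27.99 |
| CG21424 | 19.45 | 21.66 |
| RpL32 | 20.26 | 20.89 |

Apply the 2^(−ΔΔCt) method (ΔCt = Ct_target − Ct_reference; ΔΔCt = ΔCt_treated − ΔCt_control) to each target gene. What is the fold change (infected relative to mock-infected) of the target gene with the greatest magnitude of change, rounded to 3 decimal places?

0.023

CG22576: ΔΔCt = (36.02−20.89) − (29.92−20.26) = 15.13 − 9.66 = 5.47; fold change = 2^-5.47 = 0.023
CG24560: ΔΔCt = (24.25−20.89) − (26.93−20.26) = 3.36 − 6.67 = -3.31; fold change = 2^3.31 = 9.918
CG29529: ΔΔCt = (27.99−20.89) − (31.85−20.26) = 7.10 − 11.59 = -4.49; fold change = 2^4.49 = 22.471
CG21424: ΔΔCt = (21.66−20.89) − (19.45−20.26) = 0.77 − (-0.81) = 1.58; fold change = 2^-1.58 = 0.334
CG22576 has the largest |ΔΔCt| = 5.47.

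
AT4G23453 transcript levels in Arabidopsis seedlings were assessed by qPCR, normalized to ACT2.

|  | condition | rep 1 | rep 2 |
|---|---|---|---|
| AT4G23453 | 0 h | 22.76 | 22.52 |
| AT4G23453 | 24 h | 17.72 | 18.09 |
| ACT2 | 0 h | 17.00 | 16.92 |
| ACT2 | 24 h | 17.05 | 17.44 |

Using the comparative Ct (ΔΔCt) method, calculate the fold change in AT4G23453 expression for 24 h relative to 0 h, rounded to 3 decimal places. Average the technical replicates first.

32.447

Mean Ct: AT4G23453 0 h 22.640; AT4G23453 24 h 17.905; ACT2 0 h 16.960; ACT2 24 h 17.245
ΔCt(0 h) = 22.640 − 16.960 = 5.680
ΔCt(24 h) = 17.905 − 17.245 = 0.660
ΔΔCt = 0.660 − 5.680 = -5.020
Fold change = 2^(−(-5.020)) = 2^5.020 = 32.4467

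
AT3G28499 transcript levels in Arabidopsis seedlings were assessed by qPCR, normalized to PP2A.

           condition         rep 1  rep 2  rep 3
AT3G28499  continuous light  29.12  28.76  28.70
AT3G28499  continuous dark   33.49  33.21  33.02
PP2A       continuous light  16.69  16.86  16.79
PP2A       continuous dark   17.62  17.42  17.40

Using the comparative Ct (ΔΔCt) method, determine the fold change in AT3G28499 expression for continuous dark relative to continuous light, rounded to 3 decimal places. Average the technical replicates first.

0.078

Mean Ct: AT3G28499 continuous light 28.860; AT3G28499 continuous dark 33.240; PP2A continuous light 16.780; PP2A continuous dark 17.480
ΔCt(continuous light) = 28.860 − 16.780 = 12.080
ΔCt(continuous dark) = 33.240 − 17.480 = 15.760
ΔΔCt = 15.760 − 12.080 = 3.680
Fold change = 2^(−3.680) = 0.0780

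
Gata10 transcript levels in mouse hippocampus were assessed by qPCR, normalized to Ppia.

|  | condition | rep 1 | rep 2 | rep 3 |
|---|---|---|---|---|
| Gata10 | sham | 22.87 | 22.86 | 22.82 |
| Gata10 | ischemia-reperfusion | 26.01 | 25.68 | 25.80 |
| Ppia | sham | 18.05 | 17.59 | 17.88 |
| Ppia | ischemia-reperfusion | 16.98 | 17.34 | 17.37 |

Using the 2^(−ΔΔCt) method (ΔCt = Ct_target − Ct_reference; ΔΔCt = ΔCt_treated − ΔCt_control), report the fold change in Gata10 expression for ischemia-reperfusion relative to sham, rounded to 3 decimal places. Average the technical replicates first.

Mean Ct: Gata10 sham 22.850; Gata10 ischemia-reperfusion 25.830; Ppia sham 17.840; Ppia ischemia-reperfusion 17.230
ΔCt(sham) = 22.850 − 17.840 = 5.010
ΔCt(ischemia-reperfusion) = 25.830 − 17.230 = 8.600
ΔΔCt = 8.600 − 5.010 = 3.590
Fold change = 2^(−3.590) = 0.0830

0.083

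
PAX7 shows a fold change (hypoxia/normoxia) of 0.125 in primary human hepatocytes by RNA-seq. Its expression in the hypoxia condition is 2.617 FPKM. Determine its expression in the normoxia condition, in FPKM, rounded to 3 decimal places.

normoxia expression = 2.617 / 0.125 = 20.936

20.936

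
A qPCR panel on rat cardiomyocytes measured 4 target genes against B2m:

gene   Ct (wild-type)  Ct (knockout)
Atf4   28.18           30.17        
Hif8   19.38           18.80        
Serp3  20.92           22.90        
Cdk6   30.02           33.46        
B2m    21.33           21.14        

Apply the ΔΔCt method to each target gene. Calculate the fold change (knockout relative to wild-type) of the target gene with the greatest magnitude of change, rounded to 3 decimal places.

0.081

Atf4: ΔΔCt = (30.17−21.14) − (28.18−21.33) = 9.03 − 6.85 = 2.18; fold change = 2^-2.18 = 0.221
Hif8: ΔΔCt = (18.80−21.14) − (19.38−21.33) = -2.34 − (-1.95) = -0.39; fold change = 2^0.39 = 1.310
Serp3: ΔΔCt = (22.90−21.14) − (20.92−21.33) = 1.76 − (-0.41) = 2.17; fold change = 2^-2.17 = 0.222
Cdk6: ΔΔCt = (33.46−21.14) − (30.02−21.33) = 12.32 − 8.69 = 3.63; fold change = 2^-3.63 = 0.081
Cdk6 has the largest |ΔΔCt| = 3.63.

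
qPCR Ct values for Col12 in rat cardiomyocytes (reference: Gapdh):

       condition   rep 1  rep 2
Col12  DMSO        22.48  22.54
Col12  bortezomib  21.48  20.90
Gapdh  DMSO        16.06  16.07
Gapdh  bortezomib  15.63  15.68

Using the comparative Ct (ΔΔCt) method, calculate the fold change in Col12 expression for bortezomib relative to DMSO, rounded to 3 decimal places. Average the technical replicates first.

1.879

Mean Ct: Col12 DMSO 22.510; Col12 bortezomib 21.190; Gapdh DMSO 16.065; Gapdh bortezomib 15.655
ΔCt(DMSO) = 22.510 − 16.065 = 6.445
ΔCt(bortezomib) = 21.190 − 15.655 = 5.535
ΔΔCt = 5.535 − 6.445 = -0.910
Fold change = 2^(−(-0.910)) = 2^0.910 = 1.8790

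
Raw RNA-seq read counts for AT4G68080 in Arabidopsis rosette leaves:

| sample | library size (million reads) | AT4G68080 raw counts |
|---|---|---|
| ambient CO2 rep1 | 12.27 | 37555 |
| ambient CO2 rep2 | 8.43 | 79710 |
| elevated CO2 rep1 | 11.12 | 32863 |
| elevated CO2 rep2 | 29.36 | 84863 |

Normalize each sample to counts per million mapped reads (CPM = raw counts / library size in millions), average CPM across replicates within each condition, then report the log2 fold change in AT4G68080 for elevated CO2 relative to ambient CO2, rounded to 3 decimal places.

CPM(ambient CO2 rep1) = 37555 / 12.27 = 3060.7172
CPM(ambient CO2 rep2) = 79710 / 8.43 = 9455.5160
CPM(elevated CO2 rep1) = 32863 / 11.12 = 2955.3058
CPM(elevated CO2 rep2) = 84863 / 29.36 = 2890.4292
mean CPM(ambient CO2) = 6258.1166; mean CPM(elevated CO2) = 2922.8675
Fold change = 2922.8675 / 6258.1166 = 0.46705
log2(0.46705) = -1.0983

-1.098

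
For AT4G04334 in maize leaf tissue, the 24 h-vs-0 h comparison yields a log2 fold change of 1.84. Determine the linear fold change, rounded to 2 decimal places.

3.58

Fold change = 2^(1.84) = 3.580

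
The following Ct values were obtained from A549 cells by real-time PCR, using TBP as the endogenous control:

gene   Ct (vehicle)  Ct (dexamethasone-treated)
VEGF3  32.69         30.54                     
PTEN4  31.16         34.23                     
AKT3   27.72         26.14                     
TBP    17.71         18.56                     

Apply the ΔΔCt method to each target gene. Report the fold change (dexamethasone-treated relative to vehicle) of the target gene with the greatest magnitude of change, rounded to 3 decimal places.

VEGF3: ΔΔCt = (30.54−18.56) − (32.69−17.71) = 11.98 − 14.98 = -3.00; fold change = 2^3.00 = 8.000
PTEN4: ΔΔCt = (34.23−18.56) − (31.16−17.71) = 15.67 − 13.45 = 2.22; fold change = 2^-2.22 = 0.215
AKT3: ΔΔCt = (26.14−18.56) − (27.72−17.71) = 7.58 − 10.01 = -2.43; fold change = 2^2.43 = 5.389
VEGF3 has the largest |ΔΔCt| = 3.00.

8.000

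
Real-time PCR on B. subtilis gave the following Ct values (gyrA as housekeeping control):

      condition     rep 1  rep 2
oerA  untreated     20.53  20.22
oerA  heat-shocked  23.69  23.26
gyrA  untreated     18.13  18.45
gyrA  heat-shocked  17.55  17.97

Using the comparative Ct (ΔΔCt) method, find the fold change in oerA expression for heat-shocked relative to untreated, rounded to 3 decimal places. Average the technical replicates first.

Mean Ct: oerA untreated 20.375; oerA heat-shocked 23.475; gyrA untreated 18.290; gyrA heat-shocked 17.760
ΔCt(untreated) = 20.375 − 18.290 = 2.085
ΔCt(heat-shocked) = 23.475 − 17.760 = 5.715
ΔΔCt = 5.715 − 2.085 = 3.630
Fold change = 2^(−3.630) = 0.0808

0.081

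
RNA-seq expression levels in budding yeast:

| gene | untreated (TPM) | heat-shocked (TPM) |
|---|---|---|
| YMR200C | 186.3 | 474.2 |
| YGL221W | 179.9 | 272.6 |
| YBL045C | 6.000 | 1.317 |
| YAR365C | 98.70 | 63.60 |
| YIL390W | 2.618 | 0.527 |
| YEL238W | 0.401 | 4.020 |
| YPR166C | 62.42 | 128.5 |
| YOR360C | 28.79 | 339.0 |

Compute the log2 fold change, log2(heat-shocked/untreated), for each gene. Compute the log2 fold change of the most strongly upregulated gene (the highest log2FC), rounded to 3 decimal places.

log2(474.2/186.3) = 1.348  (YMR200C)
log2(272.6/179.9) = 0.600  (YGL221W)
log2(1.317/6.000) = -2.188  (YBL045C)
log2(63.60/98.70) = -0.634  (YAR365C)
log2(0.527/2.618) = -2.313  (YIL390W)
log2(4.020/0.401) = 3.326  (YEL238W)
log2(128.5/62.42) = 1.042  (YPR166C)
log2(339.0/28.79) = 3.558  (YOR360C)
YOR360C is most strongly upregulated.

3.558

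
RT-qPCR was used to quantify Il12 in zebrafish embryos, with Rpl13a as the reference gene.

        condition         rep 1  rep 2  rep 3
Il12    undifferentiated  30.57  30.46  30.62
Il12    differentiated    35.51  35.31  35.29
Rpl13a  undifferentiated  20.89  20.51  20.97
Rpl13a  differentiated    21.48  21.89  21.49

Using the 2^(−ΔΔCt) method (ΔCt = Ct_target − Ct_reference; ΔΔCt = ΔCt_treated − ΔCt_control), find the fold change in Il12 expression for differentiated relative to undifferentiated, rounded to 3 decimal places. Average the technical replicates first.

Mean Ct: Il12 undifferentiated 30.550; Il12 differentiated 35.370; Rpl13a undifferentiated 20.790; Rpl13a differentiated 21.620
ΔCt(undifferentiated) = 30.550 − 20.790 = 9.760
ΔCt(differentiated) = 35.370 − 21.620 = 13.750
ΔΔCt = 13.750 − 9.760 = 3.990
Fold change = 2^(−3.990) = 0.0629

0.063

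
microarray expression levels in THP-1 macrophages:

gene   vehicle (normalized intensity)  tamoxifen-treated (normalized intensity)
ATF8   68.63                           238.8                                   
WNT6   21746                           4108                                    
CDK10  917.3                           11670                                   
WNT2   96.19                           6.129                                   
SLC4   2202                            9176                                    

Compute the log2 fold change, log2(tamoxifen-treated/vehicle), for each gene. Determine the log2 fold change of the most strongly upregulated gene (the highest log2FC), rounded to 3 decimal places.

log2(238.8/68.63) = 1.799  (ATF8)
log2(4108/21746) = -2.404  (WNT6)
log2(11670/917.3) = 3.669  (CDK10)
log2(6.129/96.19) = -3.972  (WNT2)
log2(9176/2202) = 2.059  (SLC4)
CDK10 is most strongly upregulated.

3.669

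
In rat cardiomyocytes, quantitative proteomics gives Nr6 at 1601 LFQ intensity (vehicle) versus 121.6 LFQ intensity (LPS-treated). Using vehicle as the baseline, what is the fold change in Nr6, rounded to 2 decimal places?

Fold change = 121.6 / 1601 = 0.076
Nr6 is downregulated.

0.08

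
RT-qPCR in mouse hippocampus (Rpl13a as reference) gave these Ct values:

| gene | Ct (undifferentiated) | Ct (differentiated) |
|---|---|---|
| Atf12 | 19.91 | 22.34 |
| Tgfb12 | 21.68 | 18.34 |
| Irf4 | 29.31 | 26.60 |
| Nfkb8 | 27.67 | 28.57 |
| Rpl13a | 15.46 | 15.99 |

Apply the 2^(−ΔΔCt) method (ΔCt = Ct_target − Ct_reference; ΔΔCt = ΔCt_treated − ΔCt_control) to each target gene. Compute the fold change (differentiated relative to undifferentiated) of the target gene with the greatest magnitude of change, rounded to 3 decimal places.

Atf12: ΔΔCt = (22.34−15.99) − (19.91−15.46) = 6.35 − 4.45 = 1.90; fold change = 2^-1.90 = 0.268
Tgfb12: ΔΔCt = (18.34−15.99) − (21.68−15.46) = 2.35 − 6.22 = -3.87; fold change = 2^3.87 = 14.621
Irf4: ΔΔCt = (26.60−15.99) − (29.31−15.46) = 10.61 − 13.85 = -3.24; fold change = 2^3.24 = 9.448
Nfkb8: ΔΔCt = (28.57−15.99) − (27.67−15.46) = 12.58 − 12.21 = 0.37; fold change = 2^-0.37 = 0.774
Tgfb12 has the largest |ΔΔCt| = 3.87.

14.621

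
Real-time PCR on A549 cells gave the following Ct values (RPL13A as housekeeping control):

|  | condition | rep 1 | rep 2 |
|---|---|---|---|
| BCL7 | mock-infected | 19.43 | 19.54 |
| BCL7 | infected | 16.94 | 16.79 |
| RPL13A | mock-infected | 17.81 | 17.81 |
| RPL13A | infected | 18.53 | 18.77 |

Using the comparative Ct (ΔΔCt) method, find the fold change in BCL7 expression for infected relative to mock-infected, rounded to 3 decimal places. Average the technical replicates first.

11.004

Mean Ct: BCL7 mock-infected 19.485; BCL7 infected 16.865; RPL13A mock-infected 17.810; RPL13A infected 18.650
ΔCt(mock-infected) = 19.485 − 17.810 = 1.675
ΔCt(infected) = 16.865 − 18.650 = -1.785
ΔΔCt = -1.785 − 1.675 = -3.460
Fold change = 2^(−(-3.460)) = 2^3.460 = 11.0043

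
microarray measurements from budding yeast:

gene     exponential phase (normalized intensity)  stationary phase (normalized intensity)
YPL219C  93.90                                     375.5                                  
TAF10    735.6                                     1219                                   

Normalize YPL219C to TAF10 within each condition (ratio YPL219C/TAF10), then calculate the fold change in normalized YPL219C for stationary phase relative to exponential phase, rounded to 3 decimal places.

YPL219C/TAF10 (exponential phase) = 93.90 / 735.6 = 0.12765
YPL219C/TAF10 (stationary phase) = 375.5 / 1219 = 0.30804
Fold change = 0.30804 / 0.12765 = 2.4131

2.413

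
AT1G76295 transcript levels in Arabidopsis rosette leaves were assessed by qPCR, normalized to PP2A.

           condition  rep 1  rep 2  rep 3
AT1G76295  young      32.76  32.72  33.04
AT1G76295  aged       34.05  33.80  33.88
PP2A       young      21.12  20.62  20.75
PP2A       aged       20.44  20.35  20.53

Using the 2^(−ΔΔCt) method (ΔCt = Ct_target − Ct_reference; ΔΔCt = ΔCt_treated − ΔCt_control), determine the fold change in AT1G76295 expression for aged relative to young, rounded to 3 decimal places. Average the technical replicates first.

Mean Ct: AT1G76295 young 32.840; AT1G76295 aged 33.910; PP2A young 20.830; PP2A aged 20.440
ΔCt(young) = 32.840 − 20.830 = 12.010
ΔCt(aged) = 33.910 − 20.440 = 13.470
ΔΔCt = 13.470 − 12.010 = 1.460
Fold change = 2^(−1.460) = 0.3635

0.363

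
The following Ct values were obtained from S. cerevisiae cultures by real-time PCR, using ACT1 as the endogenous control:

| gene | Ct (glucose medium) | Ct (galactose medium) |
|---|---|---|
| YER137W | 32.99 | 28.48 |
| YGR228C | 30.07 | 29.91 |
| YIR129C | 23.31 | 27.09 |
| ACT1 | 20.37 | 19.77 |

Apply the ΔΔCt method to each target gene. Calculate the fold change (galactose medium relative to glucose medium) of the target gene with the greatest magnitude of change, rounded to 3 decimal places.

YER137W: ΔΔCt = (28.48−19.77) − (32.99−20.37) = 8.71 − 12.62 = -3.91; fold change = 2^3.91 = 15.032
YGR228C: ΔΔCt = (29.91−19.77) − (30.07−20.37) = 10.14 − 9.70 = 0.44; fold change = 2^-0.44 = 0.737
YIR129C: ΔΔCt = (27.09−19.77) − (23.31−20.37) = 7.32 − 2.94 = 4.38; fold change = 2^-4.38 = 0.048
YIR129C has the largest |ΔΔCt| = 4.38.

0.048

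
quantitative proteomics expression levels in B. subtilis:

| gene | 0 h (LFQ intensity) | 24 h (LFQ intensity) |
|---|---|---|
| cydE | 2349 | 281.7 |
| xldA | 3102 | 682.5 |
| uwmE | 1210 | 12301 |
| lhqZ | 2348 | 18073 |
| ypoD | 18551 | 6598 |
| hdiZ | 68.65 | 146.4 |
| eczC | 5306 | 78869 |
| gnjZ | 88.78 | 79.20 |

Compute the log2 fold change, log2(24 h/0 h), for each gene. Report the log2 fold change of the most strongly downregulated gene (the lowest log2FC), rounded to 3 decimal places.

log2(281.7/2349) = -3.060  (cydE)
log2(682.5/3102) = -2.184  (xldA)
log2(12301/1210) = 3.346  (uwmE)
log2(18073/2348) = 2.944  (lhqZ)
log2(6598/18551) = -1.491  (ypoD)
log2(146.4/68.65) = 1.093  (hdiZ)
log2(78869/5306) = 3.894  (eczC)
log2(79.20/88.78) = -0.165  (gnjZ)
cydE is most strongly downregulated.

-3.060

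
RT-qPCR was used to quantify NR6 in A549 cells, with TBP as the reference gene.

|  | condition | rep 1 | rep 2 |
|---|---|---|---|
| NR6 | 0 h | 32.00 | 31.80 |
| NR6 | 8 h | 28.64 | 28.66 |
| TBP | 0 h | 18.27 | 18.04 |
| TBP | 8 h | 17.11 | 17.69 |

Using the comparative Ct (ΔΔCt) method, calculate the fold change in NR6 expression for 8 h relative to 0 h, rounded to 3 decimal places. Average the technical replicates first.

5.637

Mean Ct: NR6 0 h 31.900; NR6 8 h 28.650; TBP 0 h 18.155; TBP 8 h 17.400
ΔCt(0 h) = 31.900 − 18.155 = 13.745
ΔCt(8 h) = 28.650 − 17.400 = 11.250
ΔΔCt = 11.250 − 13.745 = -2.495
Fold change = 2^(−(-2.495)) = 2^2.495 = 5.6373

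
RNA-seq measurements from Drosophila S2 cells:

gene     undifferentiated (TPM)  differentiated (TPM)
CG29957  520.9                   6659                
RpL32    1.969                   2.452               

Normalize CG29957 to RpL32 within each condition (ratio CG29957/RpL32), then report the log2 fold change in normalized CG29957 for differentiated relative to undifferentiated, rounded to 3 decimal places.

CG29957/RpL32 (undifferentiated) = 520.9 / 1.969 = 264.55
CG29957/RpL32 (differentiated) = 6659 / 2.452 = 2715.7
Fold change = 2715.7 / 264.55 = 10.2655
log2(10.2655) = 3.3597

3.360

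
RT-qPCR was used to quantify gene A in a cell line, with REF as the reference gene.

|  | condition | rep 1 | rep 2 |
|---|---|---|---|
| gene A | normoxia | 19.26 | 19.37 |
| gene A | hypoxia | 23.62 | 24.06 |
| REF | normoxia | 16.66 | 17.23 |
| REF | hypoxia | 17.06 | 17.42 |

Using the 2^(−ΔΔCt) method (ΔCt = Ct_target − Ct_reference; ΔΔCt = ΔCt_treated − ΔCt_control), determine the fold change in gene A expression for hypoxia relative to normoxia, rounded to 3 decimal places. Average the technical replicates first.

0.053

Mean Ct: gene A normoxia 19.315; gene A hypoxia 23.840; REF normoxia 16.945; REF hypoxia 17.240
ΔCt(normoxia) = 19.315 − 16.945 = 2.370
ΔCt(hypoxia) = 23.840 − 17.240 = 6.600
ΔΔCt = 6.600 − 2.370 = 4.230
Fold change = 2^(−4.230) = 0.0533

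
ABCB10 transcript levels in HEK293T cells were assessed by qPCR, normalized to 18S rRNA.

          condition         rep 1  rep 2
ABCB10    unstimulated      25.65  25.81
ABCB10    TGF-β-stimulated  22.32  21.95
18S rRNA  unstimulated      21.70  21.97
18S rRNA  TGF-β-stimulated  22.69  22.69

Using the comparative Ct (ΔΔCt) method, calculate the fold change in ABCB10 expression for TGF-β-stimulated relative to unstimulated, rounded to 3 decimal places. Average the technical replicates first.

21.857

Mean Ct: ABCB10 unstimulated 25.730; ABCB10 TGF-β-stimulated 22.135; 18S rRNA unstimulated 21.835; 18S rRNA TGF-β-stimulated 22.690
ΔCt(unstimulated) = 25.730 − 21.835 = 3.895
ΔCt(TGF-β-stimulated) = 22.135 − 22.690 = -0.555
ΔΔCt = -0.555 − 3.895 = -4.450
Fold change = 2^(−(-4.450)) = 2^4.450 = 21.8566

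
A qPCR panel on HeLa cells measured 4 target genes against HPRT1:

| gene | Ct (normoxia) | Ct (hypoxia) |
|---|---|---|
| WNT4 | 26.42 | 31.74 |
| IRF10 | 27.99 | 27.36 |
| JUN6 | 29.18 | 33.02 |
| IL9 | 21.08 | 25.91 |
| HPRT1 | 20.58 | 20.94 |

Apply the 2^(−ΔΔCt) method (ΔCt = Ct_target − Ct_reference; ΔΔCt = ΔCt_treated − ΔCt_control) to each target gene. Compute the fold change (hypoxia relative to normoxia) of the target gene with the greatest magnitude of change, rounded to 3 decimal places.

WNT4: ΔΔCt = (31.74−20.94) − (26.42−20.58) = 10.80 − 5.84 = 4.96; fold change = 2^-4.96 = 0.032
IRF10: ΔΔCt = (27.36−20.94) − (27.99−20.58) = 6.42 − 7.41 = -0.99; fold change = 2^0.99 = 1.986
JUN6: ΔΔCt = (33.02−20.94) − (29.18−20.58) = 12.08 − 8.60 = 3.48; fold change = 2^-3.48 = 0.090
IL9: ΔΔCt = (25.91−20.94) − (21.08−20.58) = 4.97 − 0.50 = 4.47; fold change = 2^-4.47 = 0.045
WNT4 has the largest |ΔΔCt| = 4.96.

0.032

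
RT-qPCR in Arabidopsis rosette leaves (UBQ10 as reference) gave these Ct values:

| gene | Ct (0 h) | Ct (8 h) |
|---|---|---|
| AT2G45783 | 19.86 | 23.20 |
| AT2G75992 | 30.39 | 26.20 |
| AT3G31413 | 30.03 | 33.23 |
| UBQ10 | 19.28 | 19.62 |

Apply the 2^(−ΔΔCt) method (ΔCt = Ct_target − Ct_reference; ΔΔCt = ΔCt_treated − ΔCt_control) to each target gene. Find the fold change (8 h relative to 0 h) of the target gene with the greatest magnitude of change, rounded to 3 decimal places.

AT2G45783: ΔΔCt = (23.20−19.62) − (19.86−19.28) = 3.58 − 0.58 = 3.00; fold change = 2^-3.00 = 0.125
AT2G75992: ΔΔCt = (26.20−19.62) − (30.39−19.28) = 6.58 − 11.11 = -4.53; fold change = 2^4.53 = 23.103
AT3G31413: ΔΔCt = (33.23−19.62) − (30.03−19.28) = 13.61 − 10.75 = 2.86; fold change = 2^-2.86 = 0.138
AT2G75992 has the largest |ΔΔCt| = 4.53.

23.103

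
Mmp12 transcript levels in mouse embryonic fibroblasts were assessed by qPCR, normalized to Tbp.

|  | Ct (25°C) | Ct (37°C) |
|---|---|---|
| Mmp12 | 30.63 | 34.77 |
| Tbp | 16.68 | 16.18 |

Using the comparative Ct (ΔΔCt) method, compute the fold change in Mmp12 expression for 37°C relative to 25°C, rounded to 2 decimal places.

ΔCt(25°C) = 30.630 − 16.680 = 13.950
ΔCt(37°C) = 34.770 − 16.180 = 18.590
ΔΔCt = 18.590 − 13.950 = 4.640
Fold change = 2^(−4.640) = 0.040

0.04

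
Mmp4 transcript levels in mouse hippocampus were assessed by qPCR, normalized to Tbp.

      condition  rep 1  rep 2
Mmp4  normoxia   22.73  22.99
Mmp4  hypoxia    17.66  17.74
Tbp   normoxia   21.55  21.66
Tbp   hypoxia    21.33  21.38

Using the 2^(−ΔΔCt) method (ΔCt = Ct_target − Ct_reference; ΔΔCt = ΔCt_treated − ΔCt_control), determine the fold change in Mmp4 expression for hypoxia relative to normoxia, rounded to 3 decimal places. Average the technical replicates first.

30.065

Mean Ct: Mmp4 normoxia 22.860; Mmp4 hypoxia 17.700; Tbp normoxia 21.605; Tbp hypoxia 21.355
ΔCt(normoxia) = 22.860 − 21.605 = 1.255
ΔCt(hypoxia) = 17.700 − 21.355 = -3.655
ΔΔCt = -3.655 − 1.255 = -4.910
Fold change = 2^(−(-4.910)) = 2^4.910 = 30.0647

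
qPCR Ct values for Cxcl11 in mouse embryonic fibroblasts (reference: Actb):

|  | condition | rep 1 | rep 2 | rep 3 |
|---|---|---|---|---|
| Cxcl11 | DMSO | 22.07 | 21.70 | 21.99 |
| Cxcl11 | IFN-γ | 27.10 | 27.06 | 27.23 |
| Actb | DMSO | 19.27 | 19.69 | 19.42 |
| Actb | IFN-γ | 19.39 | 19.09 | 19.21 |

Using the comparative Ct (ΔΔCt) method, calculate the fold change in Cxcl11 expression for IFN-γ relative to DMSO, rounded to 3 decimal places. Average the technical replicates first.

Mean Ct: Cxcl11 DMSO 21.920; Cxcl11 IFN-γ 27.130; Actb DMSO 19.460; Actb IFN-γ 19.230
ΔCt(DMSO) = 21.920 − 19.460 = 2.460
ΔCt(IFN-γ) = 27.130 − 19.230 = 7.900
ΔΔCt = 7.900 − 2.460 = 5.440
Fold change = 2^(−5.440) = 0.0230

0.023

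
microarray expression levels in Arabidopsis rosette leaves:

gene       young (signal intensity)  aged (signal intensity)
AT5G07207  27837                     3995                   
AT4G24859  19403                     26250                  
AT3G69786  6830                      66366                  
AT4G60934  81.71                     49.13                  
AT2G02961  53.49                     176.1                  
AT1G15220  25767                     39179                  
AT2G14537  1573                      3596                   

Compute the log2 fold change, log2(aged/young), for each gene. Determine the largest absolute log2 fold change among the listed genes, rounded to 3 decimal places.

3.280

log2(3995/27837) = -2.801  (AT5G07207)
log2(26250/19403) = 0.436  (AT4G24859)
log2(66366/6830) = 3.280  (AT3G69786)
log2(49.13/81.71) = -0.734  (AT4G60934)
log2(176.1/53.49) = 1.719  (AT2G02961)
log2(39179/25767) = 0.605  (AT1G15220)
log2(3596/1573) = 1.193  (AT2G14537)
The largest magnitude belongs to AT3G69786.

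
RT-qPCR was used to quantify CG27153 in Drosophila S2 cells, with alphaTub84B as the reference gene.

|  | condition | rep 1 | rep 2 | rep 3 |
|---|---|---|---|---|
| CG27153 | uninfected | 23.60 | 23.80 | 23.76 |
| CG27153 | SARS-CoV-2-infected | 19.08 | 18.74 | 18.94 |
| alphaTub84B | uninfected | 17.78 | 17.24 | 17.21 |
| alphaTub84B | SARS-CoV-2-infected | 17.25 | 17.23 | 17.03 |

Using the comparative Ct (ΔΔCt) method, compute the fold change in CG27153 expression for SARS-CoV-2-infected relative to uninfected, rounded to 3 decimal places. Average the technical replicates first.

23.588

Mean Ct: CG27153 uninfected 23.720; CG27153 SARS-CoV-2-infected 18.920; alphaTub84B uninfected 17.410; alphaTub84B SARS-CoV-2-infected 17.170
ΔCt(uninfected) = 23.720 − 17.410 = 6.310
ΔCt(SARS-CoV-2-infected) = 18.920 − 17.170 = 1.750
ΔΔCt = 1.750 − 6.310 = -4.560
Fold change = 2^(−(-4.560)) = 2^4.560 = 23.5883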